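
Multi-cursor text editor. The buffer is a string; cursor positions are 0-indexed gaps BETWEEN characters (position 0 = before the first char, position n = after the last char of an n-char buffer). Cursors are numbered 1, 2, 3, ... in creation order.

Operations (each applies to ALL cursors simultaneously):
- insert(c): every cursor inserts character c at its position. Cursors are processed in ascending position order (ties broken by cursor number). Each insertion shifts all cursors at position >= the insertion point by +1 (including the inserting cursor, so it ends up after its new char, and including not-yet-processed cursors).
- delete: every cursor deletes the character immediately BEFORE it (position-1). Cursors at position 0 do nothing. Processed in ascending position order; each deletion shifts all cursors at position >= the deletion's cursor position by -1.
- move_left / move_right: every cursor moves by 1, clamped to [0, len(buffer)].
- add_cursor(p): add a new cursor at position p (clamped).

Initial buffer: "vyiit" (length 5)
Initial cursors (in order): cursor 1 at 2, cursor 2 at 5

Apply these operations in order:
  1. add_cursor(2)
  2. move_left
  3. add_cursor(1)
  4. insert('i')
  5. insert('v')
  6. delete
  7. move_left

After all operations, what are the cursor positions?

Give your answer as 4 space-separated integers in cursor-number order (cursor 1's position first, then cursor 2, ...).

Answer: 3 7 3 3

Derivation:
After op 1 (add_cursor(2)): buffer="vyiit" (len 5), cursors c1@2 c3@2 c2@5, authorship .....
After op 2 (move_left): buffer="vyiit" (len 5), cursors c1@1 c3@1 c2@4, authorship .....
After op 3 (add_cursor(1)): buffer="vyiit" (len 5), cursors c1@1 c3@1 c4@1 c2@4, authorship .....
After op 4 (insert('i')): buffer="viiiyiiit" (len 9), cursors c1@4 c3@4 c4@4 c2@8, authorship .134...2.
After op 5 (insert('v')): buffer="viiivvvyiiivt" (len 13), cursors c1@7 c3@7 c4@7 c2@12, authorship .134134...22.
After op 6 (delete): buffer="viiiyiiit" (len 9), cursors c1@4 c3@4 c4@4 c2@8, authorship .134...2.
After op 7 (move_left): buffer="viiiyiiit" (len 9), cursors c1@3 c3@3 c4@3 c2@7, authorship .134...2.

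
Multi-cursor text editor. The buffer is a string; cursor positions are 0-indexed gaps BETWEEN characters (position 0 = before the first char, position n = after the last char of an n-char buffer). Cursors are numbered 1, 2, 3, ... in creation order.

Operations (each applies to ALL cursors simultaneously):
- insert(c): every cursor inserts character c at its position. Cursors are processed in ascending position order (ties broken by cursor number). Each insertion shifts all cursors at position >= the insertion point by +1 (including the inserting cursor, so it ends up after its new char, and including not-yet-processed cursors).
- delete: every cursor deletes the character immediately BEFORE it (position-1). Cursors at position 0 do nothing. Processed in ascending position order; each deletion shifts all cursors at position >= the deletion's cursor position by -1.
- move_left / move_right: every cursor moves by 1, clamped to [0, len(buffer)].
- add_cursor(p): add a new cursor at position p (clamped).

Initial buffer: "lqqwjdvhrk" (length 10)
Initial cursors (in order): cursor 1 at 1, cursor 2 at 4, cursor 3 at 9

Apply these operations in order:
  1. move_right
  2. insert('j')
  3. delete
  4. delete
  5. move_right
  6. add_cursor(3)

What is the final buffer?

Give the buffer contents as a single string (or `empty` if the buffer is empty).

After op 1 (move_right): buffer="lqqwjdvhrk" (len 10), cursors c1@2 c2@5 c3@10, authorship ..........
After op 2 (insert('j')): buffer="lqjqwjjdvhrkj" (len 13), cursors c1@3 c2@7 c3@13, authorship ..1...2.....3
After op 3 (delete): buffer="lqqwjdvhrk" (len 10), cursors c1@2 c2@5 c3@10, authorship ..........
After op 4 (delete): buffer="lqwdvhr" (len 7), cursors c1@1 c2@3 c3@7, authorship .......
After op 5 (move_right): buffer="lqwdvhr" (len 7), cursors c1@2 c2@4 c3@7, authorship .......
After op 6 (add_cursor(3)): buffer="lqwdvhr" (len 7), cursors c1@2 c4@3 c2@4 c3@7, authorship .......

Answer: lqwdvhr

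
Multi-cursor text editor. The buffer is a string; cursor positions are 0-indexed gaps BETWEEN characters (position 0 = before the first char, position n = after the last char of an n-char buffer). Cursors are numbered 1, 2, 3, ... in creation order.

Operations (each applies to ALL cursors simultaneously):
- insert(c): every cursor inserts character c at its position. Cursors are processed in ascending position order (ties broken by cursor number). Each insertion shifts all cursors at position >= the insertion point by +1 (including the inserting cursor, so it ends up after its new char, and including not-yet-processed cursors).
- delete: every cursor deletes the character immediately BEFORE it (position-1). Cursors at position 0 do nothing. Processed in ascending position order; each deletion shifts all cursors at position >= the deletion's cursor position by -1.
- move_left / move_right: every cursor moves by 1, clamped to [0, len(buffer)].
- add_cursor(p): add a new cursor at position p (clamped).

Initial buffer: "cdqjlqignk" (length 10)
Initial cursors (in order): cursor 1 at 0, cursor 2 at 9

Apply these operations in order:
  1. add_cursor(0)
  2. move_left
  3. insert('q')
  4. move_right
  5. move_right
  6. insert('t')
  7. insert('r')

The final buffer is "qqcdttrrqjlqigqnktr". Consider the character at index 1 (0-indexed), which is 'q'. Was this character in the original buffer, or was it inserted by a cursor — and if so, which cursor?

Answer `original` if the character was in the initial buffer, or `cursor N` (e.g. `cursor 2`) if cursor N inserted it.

Answer: cursor 3

Derivation:
After op 1 (add_cursor(0)): buffer="cdqjlqignk" (len 10), cursors c1@0 c3@0 c2@9, authorship ..........
After op 2 (move_left): buffer="cdqjlqignk" (len 10), cursors c1@0 c3@0 c2@8, authorship ..........
After op 3 (insert('q')): buffer="qqcdqjlqigqnk" (len 13), cursors c1@2 c3@2 c2@11, authorship 13........2..
After op 4 (move_right): buffer="qqcdqjlqigqnk" (len 13), cursors c1@3 c3@3 c2@12, authorship 13........2..
After op 5 (move_right): buffer="qqcdqjlqigqnk" (len 13), cursors c1@4 c3@4 c2@13, authorship 13........2..
After op 6 (insert('t')): buffer="qqcdttqjlqigqnkt" (len 16), cursors c1@6 c3@6 c2@16, authorship 13..13......2..2
After op 7 (insert('r')): buffer="qqcdttrrqjlqigqnktr" (len 19), cursors c1@8 c3@8 c2@19, authorship 13..1313......2..22
Authorship (.=original, N=cursor N): 1 3 . . 1 3 1 3 . . . . . . 2 . . 2 2
Index 1: author = 3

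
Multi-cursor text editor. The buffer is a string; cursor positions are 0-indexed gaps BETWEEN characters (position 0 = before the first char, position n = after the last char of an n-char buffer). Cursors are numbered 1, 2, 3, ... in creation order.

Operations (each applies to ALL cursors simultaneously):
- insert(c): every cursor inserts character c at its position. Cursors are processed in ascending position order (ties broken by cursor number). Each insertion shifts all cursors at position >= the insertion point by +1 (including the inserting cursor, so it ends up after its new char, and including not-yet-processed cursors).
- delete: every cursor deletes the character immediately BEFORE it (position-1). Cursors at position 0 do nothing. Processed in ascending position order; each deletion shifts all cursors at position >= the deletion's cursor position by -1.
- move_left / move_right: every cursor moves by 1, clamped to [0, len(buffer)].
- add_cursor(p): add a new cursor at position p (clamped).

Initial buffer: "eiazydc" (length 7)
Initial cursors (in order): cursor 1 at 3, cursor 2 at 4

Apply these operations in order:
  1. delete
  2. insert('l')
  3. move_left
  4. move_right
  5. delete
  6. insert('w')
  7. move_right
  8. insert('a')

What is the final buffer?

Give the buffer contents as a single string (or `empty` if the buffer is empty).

Answer: eiwwyaadc

Derivation:
After op 1 (delete): buffer="eiydc" (len 5), cursors c1@2 c2@2, authorship .....
After op 2 (insert('l')): buffer="eillydc" (len 7), cursors c1@4 c2@4, authorship ..12...
After op 3 (move_left): buffer="eillydc" (len 7), cursors c1@3 c2@3, authorship ..12...
After op 4 (move_right): buffer="eillydc" (len 7), cursors c1@4 c2@4, authorship ..12...
After op 5 (delete): buffer="eiydc" (len 5), cursors c1@2 c2@2, authorship .....
After op 6 (insert('w')): buffer="eiwwydc" (len 7), cursors c1@4 c2@4, authorship ..12...
After op 7 (move_right): buffer="eiwwydc" (len 7), cursors c1@5 c2@5, authorship ..12...
After op 8 (insert('a')): buffer="eiwwyaadc" (len 9), cursors c1@7 c2@7, authorship ..12.12..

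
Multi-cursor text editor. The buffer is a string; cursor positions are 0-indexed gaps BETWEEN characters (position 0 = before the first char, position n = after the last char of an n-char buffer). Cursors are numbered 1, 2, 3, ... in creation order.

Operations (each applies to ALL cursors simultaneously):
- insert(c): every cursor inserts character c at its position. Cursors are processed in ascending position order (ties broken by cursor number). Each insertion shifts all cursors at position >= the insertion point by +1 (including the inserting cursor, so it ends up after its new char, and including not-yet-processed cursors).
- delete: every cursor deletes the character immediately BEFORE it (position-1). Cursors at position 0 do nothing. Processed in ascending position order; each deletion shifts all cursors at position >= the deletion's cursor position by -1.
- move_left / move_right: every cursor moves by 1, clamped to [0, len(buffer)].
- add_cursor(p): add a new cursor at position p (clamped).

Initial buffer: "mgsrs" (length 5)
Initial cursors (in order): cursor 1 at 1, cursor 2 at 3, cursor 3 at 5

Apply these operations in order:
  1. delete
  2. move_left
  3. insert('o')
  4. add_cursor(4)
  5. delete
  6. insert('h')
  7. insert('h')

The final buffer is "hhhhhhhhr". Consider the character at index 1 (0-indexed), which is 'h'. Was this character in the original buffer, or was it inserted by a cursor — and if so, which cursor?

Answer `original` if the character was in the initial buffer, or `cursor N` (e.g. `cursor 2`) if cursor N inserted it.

Answer: cursor 2

Derivation:
After op 1 (delete): buffer="gr" (len 2), cursors c1@0 c2@1 c3@2, authorship ..
After op 2 (move_left): buffer="gr" (len 2), cursors c1@0 c2@0 c3@1, authorship ..
After op 3 (insert('o')): buffer="oogor" (len 5), cursors c1@2 c2@2 c3@4, authorship 12.3.
After op 4 (add_cursor(4)): buffer="oogor" (len 5), cursors c1@2 c2@2 c3@4 c4@4, authorship 12.3.
After op 5 (delete): buffer="r" (len 1), cursors c1@0 c2@0 c3@0 c4@0, authorship .
After op 6 (insert('h')): buffer="hhhhr" (len 5), cursors c1@4 c2@4 c3@4 c4@4, authorship 1234.
After op 7 (insert('h')): buffer="hhhhhhhhr" (len 9), cursors c1@8 c2@8 c3@8 c4@8, authorship 12341234.
Authorship (.=original, N=cursor N): 1 2 3 4 1 2 3 4 .
Index 1: author = 2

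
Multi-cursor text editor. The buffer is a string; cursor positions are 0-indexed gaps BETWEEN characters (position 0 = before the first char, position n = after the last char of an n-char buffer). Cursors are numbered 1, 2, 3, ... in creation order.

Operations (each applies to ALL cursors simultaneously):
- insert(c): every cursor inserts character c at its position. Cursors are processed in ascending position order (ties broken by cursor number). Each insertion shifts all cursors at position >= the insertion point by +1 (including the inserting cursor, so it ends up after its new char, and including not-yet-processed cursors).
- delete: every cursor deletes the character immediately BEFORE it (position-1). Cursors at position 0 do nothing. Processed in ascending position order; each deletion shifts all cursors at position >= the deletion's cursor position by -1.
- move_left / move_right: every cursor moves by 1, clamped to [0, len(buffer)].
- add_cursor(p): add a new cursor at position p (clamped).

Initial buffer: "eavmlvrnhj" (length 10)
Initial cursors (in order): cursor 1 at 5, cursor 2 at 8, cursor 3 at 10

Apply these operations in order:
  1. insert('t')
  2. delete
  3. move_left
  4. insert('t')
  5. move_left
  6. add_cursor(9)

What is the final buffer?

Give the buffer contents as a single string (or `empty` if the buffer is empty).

Answer: eavmtlvrtnhtj

Derivation:
After op 1 (insert('t')): buffer="eavmltvrnthjt" (len 13), cursors c1@6 c2@10 c3@13, authorship .....1...2..3
After op 2 (delete): buffer="eavmlvrnhj" (len 10), cursors c1@5 c2@8 c3@10, authorship ..........
After op 3 (move_left): buffer="eavmlvrnhj" (len 10), cursors c1@4 c2@7 c3@9, authorship ..........
After op 4 (insert('t')): buffer="eavmtlvrtnhtj" (len 13), cursors c1@5 c2@9 c3@12, authorship ....1...2..3.
After op 5 (move_left): buffer="eavmtlvrtnhtj" (len 13), cursors c1@4 c2@8 c3@11, authorship ....1...2..3.
After op 6 (add_cursor(9)): buffer="eavmtlvrtnhtj" (len 13), cursors c1@4 c2@8 c4@9 c3@11, authorship ....1...2..3.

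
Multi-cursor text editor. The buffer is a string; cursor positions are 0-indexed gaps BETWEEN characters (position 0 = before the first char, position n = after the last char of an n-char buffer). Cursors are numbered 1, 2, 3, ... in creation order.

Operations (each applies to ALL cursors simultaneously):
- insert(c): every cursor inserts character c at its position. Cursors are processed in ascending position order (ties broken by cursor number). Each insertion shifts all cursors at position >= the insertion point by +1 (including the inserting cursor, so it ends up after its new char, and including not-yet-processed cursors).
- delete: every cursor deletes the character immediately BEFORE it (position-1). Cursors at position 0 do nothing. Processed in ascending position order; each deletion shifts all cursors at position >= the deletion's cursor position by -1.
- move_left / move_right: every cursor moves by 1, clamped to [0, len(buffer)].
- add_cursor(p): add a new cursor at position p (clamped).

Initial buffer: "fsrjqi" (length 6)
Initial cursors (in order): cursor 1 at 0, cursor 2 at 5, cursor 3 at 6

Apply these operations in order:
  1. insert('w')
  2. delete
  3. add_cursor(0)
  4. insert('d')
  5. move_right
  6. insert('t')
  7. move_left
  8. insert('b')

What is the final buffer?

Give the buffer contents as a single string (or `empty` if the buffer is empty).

Answer: ddftbbtsrjqdibtdbt

Derivation:
After op 1 (insert('w')): buffer="wfsrjqwiw" (len 9), cursors c1@1 c2@7 c3@9, authorship 1.....2.3
After op 2 (delete): buffer="fsrjqi" (len 6), cursors c1@0 c2@5 c3@6, authorship ......
After op 3 (add_cursor(0)): buffer="fsrjqi" (len 6), cursors c1@0 c4@0 c2@5 c3@6, authorship ......
After op 4 (insert('d')): buffer="ddfsrjqdid" (len 10), cursors c1@2 c4@2 c2@8 c3@10, authorship 14.....2.3
After op 5 (move_right): buffer="ddfsrjqdid" (len 10), cursors c1@3 c4@3 c2@9 c3@10, authorship 14.....2.3
After op 6 (insert('t')): buffer="ddfttsrjqditdt" (len 14), cursors c1@5 c4@5 c2@12 c3@14, authorship 14.14....2.233
After op 7 (move_left): buffer="ddfttsrjqditdt" (len 14), cursors c1@4 c4@4 c2@11 c3@13, authorship 14.14....2.233
After op 8 (insert('b')): buffer="ddftbbtsrjqdibtdbt" (len 18), cursors c1@6 c4@6 c2@14 c3@17, authorship 14.1144....2.22333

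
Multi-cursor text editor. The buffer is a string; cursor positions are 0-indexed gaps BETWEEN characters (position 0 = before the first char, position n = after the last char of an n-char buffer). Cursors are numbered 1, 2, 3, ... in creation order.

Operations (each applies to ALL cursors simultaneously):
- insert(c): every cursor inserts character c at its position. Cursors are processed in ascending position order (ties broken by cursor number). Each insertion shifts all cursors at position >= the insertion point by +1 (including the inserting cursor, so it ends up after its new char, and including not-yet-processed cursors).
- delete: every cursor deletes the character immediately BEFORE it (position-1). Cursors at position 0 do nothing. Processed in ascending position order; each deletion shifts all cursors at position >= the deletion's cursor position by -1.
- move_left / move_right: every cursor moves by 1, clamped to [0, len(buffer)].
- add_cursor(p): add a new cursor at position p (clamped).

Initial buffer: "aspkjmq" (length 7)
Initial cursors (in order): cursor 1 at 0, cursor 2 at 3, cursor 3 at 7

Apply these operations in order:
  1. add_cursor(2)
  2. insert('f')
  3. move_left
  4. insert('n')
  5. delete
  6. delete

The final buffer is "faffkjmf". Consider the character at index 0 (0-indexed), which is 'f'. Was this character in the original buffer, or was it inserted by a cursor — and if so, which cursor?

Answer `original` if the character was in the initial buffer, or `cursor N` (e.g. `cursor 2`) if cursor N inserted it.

After op 1 (add_cursor(2)): buffer="aspkjmq" (len 7), cursors c1@0 c4@2 c2@3 c3@7, authorship .......
After op 2 (insert('f')): buffer="fasfpfkjmqf" (len 11), cursors c1@1 c4@4 c2@6 c3@11, authorship 1..4.2....3
After op 3 (move_left): buffer="fasfpfkjmqf" (len 11), cursors c1@0 c4@3 c2@5 c3@10, authorship 1..4.2....3
After op 4 (insert('n')): buffer="nfasnfpnfkjmqnf" (len 15), cursors c1@1 c4@5 c2@8 c3@14, authorship 11..44.22....33
After op 5 (delete): buffer="fasfpfkjmqf" (len 11), cursors c1@0 c4@3 c2@5 c3@10, authorship 1..4.2....3
After op 6 (delete): buffer="faffkjmf" (len 8), cursors c1@0 c4@2 c2@3 c3@7, authorship 1.42...3
Authorship (.=original, N=cursor N): 1 . 4 2 . . . 3
Index 0: author = 1

Answer: cursor 1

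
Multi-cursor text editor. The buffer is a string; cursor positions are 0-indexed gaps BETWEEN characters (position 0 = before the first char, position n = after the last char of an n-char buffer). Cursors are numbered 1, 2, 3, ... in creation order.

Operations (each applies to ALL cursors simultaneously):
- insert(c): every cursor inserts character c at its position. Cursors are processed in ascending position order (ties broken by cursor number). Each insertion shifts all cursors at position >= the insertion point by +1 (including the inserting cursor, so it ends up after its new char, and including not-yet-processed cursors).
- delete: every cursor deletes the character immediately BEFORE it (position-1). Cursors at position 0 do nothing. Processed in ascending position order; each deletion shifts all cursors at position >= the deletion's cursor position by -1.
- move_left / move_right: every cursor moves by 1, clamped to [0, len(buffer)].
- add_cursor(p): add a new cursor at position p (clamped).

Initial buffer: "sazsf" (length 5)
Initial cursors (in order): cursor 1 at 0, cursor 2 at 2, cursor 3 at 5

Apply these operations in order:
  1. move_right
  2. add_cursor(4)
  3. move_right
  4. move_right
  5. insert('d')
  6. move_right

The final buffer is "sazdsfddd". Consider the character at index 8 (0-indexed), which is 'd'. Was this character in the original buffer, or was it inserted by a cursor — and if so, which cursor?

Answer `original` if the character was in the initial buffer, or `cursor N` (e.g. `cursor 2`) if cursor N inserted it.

Answer: cursor 4

Derivation:
After op 1 (move_right): buffer="sazsf" (len 5), cursors c1@1 c2@3 c3@5, authorship .....
After op 2 (add_cursor(4)): buffer="sazsf" (len 5), cursors c1@1 c2@3 c4@4 c3@5, authorship .....
After op 3 (move_right): buffer="sazsf" (len 5), cursors c1@2 c2@4 c3@5 c4@5, authorship .....
After op 4 (move_right): buffer="sazsf" (len 5), cursors c1@3 c2@5 c3@5 c4@5, authorship .....
After op 5 (insert('d')): buffer="sazdsfddd" (len 9), cursors c1@4 c2@9 c3@9 c4@9, authorship ...1..234
After op 6 (move_right): buffer="sazdsfddd" (len 9), cursors c1@5 c2@9 c3@9 c4@9, authorship ...1..234
Authorship (.=original, N=cursor N): . . . 1 . . 2 3 4
Index 8: author = 4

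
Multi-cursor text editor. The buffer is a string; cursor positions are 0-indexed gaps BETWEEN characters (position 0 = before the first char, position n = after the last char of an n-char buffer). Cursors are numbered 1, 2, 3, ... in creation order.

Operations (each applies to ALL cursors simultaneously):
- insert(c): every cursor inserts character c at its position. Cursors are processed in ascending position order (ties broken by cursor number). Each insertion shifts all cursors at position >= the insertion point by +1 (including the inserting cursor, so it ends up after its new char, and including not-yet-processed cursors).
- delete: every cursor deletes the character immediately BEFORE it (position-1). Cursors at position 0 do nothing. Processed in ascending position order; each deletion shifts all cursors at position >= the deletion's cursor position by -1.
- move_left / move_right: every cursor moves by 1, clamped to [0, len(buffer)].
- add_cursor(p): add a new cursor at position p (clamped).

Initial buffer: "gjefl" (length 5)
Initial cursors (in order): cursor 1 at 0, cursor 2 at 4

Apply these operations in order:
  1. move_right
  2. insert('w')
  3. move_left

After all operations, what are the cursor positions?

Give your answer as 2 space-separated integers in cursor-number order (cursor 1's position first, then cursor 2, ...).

After op 1 (move_right): buffer="gjefl" (len 5), cursors c1@1 c2@5, authorship .....
After op 2 (insert('w')): buffer="gwjeflw" (len 7), cursors c1@2 c2@7, authorship .1....2
After op 3 (move_left): buffer="gwjeflw" (len 7), cursors c1@1 c2@6, authorship .1....2

Answer: 1 6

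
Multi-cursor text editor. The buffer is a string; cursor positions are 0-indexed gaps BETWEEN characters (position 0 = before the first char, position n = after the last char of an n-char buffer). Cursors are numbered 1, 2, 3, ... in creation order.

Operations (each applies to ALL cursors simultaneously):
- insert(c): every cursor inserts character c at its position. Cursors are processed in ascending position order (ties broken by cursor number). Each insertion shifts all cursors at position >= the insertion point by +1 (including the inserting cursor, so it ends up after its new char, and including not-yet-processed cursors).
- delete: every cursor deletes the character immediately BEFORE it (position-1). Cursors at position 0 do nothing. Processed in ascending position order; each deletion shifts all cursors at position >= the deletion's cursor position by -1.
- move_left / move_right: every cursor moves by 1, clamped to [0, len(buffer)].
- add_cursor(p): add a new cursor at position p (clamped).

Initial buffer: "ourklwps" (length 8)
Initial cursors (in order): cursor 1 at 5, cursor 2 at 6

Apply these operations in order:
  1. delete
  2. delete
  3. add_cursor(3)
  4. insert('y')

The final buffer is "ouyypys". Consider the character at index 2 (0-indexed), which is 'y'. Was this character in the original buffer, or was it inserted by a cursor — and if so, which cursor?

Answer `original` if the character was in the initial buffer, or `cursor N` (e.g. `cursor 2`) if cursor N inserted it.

Answer: cursor 1

Derivation:
After op 1 (delete): buffer="ourkps" (len 6), cursors c1@4 c2@4, authorship ......
After op 2 (delete): buffer="oups" (len 4), cursors c1@2 c2@2, authorship ....
After op 3 (add_cursor(3)): buffer="oups" (len 4), cursors c1@2 c2@2 c3@3, authorship ....
After op 4 (insert('y')): buffer="ouyypys" (len 7), cursors c1@4 c2@4 c3@6, authorship ..12.3.
Authorship (.=original, N=cursor N): . . 1 2 . 3 .
Index 2: author = 1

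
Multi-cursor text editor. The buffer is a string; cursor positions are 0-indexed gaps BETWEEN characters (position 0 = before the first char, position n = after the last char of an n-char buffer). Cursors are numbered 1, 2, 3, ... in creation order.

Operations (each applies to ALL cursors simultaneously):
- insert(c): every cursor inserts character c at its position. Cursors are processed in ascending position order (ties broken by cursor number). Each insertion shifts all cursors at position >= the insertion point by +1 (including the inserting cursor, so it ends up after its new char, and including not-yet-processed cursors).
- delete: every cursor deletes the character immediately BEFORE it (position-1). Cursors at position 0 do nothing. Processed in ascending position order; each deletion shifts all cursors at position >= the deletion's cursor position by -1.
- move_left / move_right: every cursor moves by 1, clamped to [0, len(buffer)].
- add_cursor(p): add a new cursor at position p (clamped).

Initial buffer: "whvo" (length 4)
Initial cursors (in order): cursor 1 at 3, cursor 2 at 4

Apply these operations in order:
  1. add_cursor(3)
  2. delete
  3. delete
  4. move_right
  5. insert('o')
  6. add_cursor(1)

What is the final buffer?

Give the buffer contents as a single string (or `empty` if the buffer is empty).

Answer: ooo

Derivation:
After op 1 (add_cursor(3)): buffer="whvo" (len 4), cursors c1@3 c3@3 c2@4, authorship ....
After op 2 (delete): buffer="w" (len 1), cursors c1@1 c2@1 c3@1, authorship .
After op 3 (delete): buffer="" (len 0), cursors c1@0 c2@0 c3@0, authorship 
After op 4 (move_right): buffer="" (len 0), cursors c1@0 c2@0 c3@0, authorship 
After op 5 (insert('o')): buffer="ooo" (len 3), cursors c1@3 c2@3 c3@3, authorship 123
After op 6 (add_cursor(1)): buffer="ooo" (len 3), cursors c4@1 c1@3 c2@3 c3@3, authorship 123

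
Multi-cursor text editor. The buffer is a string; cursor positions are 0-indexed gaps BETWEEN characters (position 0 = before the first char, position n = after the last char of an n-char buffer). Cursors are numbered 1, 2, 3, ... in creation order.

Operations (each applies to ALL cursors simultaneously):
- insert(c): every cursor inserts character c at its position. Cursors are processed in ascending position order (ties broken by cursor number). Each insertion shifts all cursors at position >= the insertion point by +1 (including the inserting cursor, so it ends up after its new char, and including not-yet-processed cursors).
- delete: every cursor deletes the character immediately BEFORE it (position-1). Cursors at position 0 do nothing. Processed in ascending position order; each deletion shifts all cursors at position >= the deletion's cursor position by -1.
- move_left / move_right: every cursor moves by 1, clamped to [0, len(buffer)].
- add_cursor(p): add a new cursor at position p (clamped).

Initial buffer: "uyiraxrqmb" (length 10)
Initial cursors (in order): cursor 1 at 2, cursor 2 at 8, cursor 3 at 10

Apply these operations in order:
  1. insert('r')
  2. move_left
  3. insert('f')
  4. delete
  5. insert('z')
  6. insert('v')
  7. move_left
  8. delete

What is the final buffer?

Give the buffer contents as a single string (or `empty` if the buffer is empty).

After op 1 (insert('r')): buffer="uyriraxrqrmbr" (len 13), cursors c1@3 c2@10 c3@13, authorship ..1......2..3
After op 2 (move_left): buffer="uyriraxrqrmbr" (len 13), cursors c1@2 c2@9 c3@12, authorship ..1......2..3
After op 3 (insert('f')): buffer="uyfriraxrqfrmbfr" (len 16), cursors c1@3 c2@11 c3@15, authorship ..11......22..33
After op 4 (delete): buffer="uyriraxrqrmbr" (len 13), cursors c1@2 c2@9 c3@12, authorship ..1......2..3
After op 5 (insert('z')): buffer="uyzriraxrqzrmbzr" (len 16), cursors c1@3 c2@11 c3@15, authorship ..11......22..33
After op 6 (insert('v')): buffer="uyzvriraxrqzvrmbzvr" (len 19), cursors c1@4 c2@13 c3@18, authorship ..111......222..333
After op 7 (move_left): buffer="uyzvriraxrqzvrmbzvr" (len 19), cursors c1@3 c2@12 c3@17, authorship ..111......222..333
After op 8 (delete): buffer="uyvriraxrqvrmbvr" (len 16), cursors c1@2 c2@10 c3@14, authorship ..11......22..33

Answer: uyvriraxrqvrmbvr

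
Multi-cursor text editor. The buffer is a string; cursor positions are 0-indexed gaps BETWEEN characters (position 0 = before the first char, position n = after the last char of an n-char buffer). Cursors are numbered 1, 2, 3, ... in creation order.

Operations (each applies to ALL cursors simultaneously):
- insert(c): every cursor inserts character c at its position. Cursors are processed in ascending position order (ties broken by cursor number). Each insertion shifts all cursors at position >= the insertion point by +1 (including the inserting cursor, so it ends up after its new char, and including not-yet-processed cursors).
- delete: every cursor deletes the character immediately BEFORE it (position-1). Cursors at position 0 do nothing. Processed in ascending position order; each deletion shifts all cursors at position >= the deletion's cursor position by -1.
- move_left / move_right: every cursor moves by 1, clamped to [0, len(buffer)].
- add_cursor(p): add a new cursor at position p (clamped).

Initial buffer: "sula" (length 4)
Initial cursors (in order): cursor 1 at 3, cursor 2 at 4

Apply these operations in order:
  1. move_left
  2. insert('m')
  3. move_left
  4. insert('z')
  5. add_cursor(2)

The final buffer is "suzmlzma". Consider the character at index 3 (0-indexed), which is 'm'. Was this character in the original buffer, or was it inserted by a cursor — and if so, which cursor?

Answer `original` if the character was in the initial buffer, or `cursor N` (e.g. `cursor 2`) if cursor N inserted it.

After op 1 (move_left): buffer="sula" (len 4), cursors c1@2 c2@3, authorship ....
After op 2 (insert('m')): buffer="sumlma" (len 6), cursors c1@3 c2@5, authorship ..1.2.
After op 3 (move_left): buffer="sumlma" (len 6), cursors c1@2 c2@4, authorship ..1.2.
After op 4 (insert('z')): buffer="suzmlzma" (len 8), cursors c1@3 c2@6, authorship ..11.22.
After op 5 (add_cursor(2)): buffer="suzmlzma" (len 8), cursors c3@2 c1@3 c2@6, authorship ..11.22.
Authorship (.=original, N=cursor N): . . 1 1 . 2 2 .
Index 3: author = 1

Answer: cursor 1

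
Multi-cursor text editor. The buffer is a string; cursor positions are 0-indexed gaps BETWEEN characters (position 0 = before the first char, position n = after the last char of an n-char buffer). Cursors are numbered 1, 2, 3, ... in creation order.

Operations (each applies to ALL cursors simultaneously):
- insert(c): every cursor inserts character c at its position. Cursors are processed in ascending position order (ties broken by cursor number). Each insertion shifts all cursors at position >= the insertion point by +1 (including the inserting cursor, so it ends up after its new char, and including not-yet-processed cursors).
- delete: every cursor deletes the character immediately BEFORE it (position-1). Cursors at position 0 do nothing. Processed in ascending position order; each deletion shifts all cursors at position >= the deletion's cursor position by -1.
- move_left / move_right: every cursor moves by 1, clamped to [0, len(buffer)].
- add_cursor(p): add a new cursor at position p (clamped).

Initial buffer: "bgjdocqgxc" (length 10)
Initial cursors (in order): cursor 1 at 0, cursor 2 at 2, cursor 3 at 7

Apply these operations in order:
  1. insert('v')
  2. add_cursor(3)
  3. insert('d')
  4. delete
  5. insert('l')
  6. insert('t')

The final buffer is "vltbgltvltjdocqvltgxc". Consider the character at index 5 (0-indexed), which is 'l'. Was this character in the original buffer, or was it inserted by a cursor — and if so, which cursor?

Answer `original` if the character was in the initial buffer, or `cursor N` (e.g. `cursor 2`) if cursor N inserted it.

Answer: cursor 4

Derivation:
After op 1 (insert('v')): buffer="vbgvjdocqvgxc" (len 13), cursors c1@1 c2@4 c3@10, authorship 1..2.....3...
After op 2 (add_cursor(3)): buffer="vbgvjdocqvgxc" (len 13), cursors c1@1 c4@3 c2@4 c3@10, authorship 1..2.....3...
After op 3 (insert('d')): buffer="vdbgdvdjdocqvdgxc" (len 17), cursors c1@2 c4@5 c2@7 c3@14, authorship 11..422.....33...
After op 4 (delete): buffer="vbgvjdocqvgxc" (len 13), cursors c1@1 c4@3 c2@4 c3@10, authorship 1..2.....3...
After op 5 (insert('l')): buffer="vlbglvljdocqvlgxc" (len 17), cursors c1@2 c4@5 c2@7 c3@14, authorship 11..422.....33...
After op 6 (insert('t')): buffer="vltbgltvltjdocqvltgxc" (len 21), cursors c1@3 c4@7 c2@10 c3@18, authorship 111..44222.....333...
Authorship (.=original, N=cursor N): 1 1 1 . . 4 4 2 2 2 . . . . . 3 3 3 . . .
Index 5: author = 4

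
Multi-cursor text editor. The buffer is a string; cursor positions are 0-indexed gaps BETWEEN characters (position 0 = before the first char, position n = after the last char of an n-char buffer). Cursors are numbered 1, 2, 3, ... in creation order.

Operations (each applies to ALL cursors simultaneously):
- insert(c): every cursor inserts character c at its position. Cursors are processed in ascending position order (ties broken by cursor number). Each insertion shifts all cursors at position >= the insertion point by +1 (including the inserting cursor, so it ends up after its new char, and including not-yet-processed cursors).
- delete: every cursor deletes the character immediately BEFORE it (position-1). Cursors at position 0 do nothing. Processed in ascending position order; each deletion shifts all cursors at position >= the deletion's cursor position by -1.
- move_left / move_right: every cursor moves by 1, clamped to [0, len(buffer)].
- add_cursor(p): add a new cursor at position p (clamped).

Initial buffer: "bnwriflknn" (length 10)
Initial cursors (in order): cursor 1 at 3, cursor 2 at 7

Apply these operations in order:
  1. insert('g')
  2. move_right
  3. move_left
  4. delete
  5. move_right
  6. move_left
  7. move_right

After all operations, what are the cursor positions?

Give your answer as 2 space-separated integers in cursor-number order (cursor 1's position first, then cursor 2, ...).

Answer: 4 8

Derivation:
After op 1 (insert('g')): buffer="bnwgriflgknn" (len 12), cursors c1@4 c2@9, authorship ...1....2...
After op 2 (move_right): buffer="bnwgriflgknn" (len 12), cursors c1@5 c2@10, authorship ...1....2...
After op 3 (move_left): buffer="bnwgriflgknn" (len 12), cursors c1@4 c2@9, authorship ...1....2...
After op 4 (delete): buffer="bnwriflknn" (len 10), cursors c1@3 c2@7, authorship ..........
After op 5 (move_right): buffer="bnwriflknn" (len 10), cursors c1@4 c2@8, authorship ..........
After op 6 (move_left): buffer="bnwriflknn" (len 10), cursors c1@3 c2@7, authorship ..........
After op 7 (move_right): buffer="bnwriflknn" (len 10), cursors c1@4 c2@8, authorship ..........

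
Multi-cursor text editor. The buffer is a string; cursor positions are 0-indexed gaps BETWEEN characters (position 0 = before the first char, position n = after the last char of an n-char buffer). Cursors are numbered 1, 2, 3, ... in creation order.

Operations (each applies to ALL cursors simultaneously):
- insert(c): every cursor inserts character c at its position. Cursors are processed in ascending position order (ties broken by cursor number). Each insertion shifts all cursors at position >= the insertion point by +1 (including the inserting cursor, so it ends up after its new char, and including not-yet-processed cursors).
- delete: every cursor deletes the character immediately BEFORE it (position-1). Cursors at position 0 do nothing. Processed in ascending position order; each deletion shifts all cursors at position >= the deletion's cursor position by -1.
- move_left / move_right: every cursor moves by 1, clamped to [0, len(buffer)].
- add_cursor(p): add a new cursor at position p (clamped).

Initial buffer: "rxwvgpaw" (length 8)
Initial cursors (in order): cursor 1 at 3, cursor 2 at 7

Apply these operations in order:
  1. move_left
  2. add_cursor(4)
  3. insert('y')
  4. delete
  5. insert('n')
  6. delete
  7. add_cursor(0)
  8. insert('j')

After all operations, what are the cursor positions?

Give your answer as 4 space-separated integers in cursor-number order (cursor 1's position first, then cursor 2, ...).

Answer: 4 10 7 1

Derivation:
After op 1 (move_left): buffer="rxwvgpaw" (len 8), cursors c1@2 c2@6, authorship ........
After op 2 (add_cursor(4)): buffer="rxwvgpaw" (len 8), cursors c1@2 c3@4 c2@6, authorship ........
After op 3 (insert('y')): buffer="rxywvygpyaw" (len 11), cursors c1@3 c3@6 c2@9, authorship ..1..3..2..
After op 4 (delete): buffer="rxwvgpaw" (len 8), cursors c1@2 c3@4 c2@6, authorship ........
After op 5 (insert('n')): buffer="rxnwvngpnaw" (len 11), cursors c1@3 c3@6 c2@9, authorship ..1..3..2..
After op 6 (delete): buffer="rxwvgpaw" (len 8), cursors c1@2 c3@4 c2@6, authorship ........
After op 7 (add_cursor(0)): buffer="rxwvgpaw" (len 8), cursors c4@0 c1@2 c3@4 c2@6, authorship ........
After op 8 (insert('j')): buffer="jrxjwvjgpjaw" (len 12), cursors c4@1 c1@4 c3@7 c2@10, authorship 4..1..3..2..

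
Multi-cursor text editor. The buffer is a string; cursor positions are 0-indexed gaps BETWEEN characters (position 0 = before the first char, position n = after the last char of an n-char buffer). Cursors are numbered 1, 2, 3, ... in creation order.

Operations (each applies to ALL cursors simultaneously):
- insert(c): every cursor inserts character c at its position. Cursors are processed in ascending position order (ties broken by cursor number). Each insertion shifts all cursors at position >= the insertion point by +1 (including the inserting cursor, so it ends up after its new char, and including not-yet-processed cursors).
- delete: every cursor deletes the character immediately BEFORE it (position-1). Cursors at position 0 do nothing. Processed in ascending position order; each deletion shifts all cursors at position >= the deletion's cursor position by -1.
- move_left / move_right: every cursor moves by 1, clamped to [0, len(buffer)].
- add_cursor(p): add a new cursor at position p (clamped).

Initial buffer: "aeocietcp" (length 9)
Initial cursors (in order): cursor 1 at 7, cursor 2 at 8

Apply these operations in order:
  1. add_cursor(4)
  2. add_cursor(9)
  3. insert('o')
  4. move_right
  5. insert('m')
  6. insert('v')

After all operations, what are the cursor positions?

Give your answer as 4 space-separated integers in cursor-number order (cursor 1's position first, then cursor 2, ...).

Answer: 14 18 8 21

Derivation:
After op 1 (add_cursor(4)): buffer="aeocietcp" (len 9), cursors c3@4 c1@7 c2@8, authorship .........
After op 2 (add_cursor(9)): buffer="aeocietcp" (len 9), cursors c3@4 c1@7 c2@8 c4@9, authorship .........
After op 3 (insert('o')): buffer="aeocoietocopo" (len 13), cursors c3@5 c1@9 c2@11 c4@13, authorship ....3...1.2.4
After op 4 (move_right): buffer="aeocoietocopo" (len 13), cursors c3@6 c1@10 c2@12 c4@13, authorship ....3...1.2.4
After op 5 (insert('m')): buffer="aeocoimetocmopmom" (len 17), cursors c3@7 c1@12 c2@15 c4@17, authorship ....3.3..1.12.244
After op 6 (insert('v')): buffer="aeocoimvetocmvopmvomv" (len 21), cursors c3@8 c1@14 c2@18 c4@21, authorship ....3.33..1.112.22444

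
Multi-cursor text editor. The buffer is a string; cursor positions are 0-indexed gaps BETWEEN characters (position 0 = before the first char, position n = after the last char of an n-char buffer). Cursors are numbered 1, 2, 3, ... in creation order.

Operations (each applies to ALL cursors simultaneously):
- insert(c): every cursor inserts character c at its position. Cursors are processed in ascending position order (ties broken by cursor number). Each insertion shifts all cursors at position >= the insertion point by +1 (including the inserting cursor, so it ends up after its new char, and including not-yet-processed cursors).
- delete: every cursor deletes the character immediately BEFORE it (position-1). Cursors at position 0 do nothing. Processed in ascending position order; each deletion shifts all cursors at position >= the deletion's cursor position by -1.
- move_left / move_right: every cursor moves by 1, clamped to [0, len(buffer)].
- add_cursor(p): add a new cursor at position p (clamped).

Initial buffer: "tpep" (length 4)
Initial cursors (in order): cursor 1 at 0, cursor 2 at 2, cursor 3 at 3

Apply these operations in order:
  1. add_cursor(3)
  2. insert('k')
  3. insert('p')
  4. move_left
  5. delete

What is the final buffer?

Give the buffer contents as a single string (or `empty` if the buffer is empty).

After op 1 (add_cursor(3)): buffer="tpep" (len 4), cursors c1@0 c2@2 c3@3 c4@3, authorship ....
After op 2 (insert('k')): buffer="ktpkekkp" (len 8), cursors c1@1 c2@4 c3@7 c4@7, authorship 1..2.34.
After op 3 (insert('p')): buffer="kptpkpekkppp" (len 12), cursors c1@2 c2@6 c3@11 c4@11, authorship 11..22.3434.
After op 4 (move_left): buffer="kptpkpekkppp" (len 12), cursors c1@1 c2@5 c3@10 c4@10, authorship 11..22.3434.
After op 5 (delete): buffer="ptppekpp" (len 8), cursors c1@0 c2@3 c3@6 c4@6, authorship 1..2.34.

Answer: ptppekpp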